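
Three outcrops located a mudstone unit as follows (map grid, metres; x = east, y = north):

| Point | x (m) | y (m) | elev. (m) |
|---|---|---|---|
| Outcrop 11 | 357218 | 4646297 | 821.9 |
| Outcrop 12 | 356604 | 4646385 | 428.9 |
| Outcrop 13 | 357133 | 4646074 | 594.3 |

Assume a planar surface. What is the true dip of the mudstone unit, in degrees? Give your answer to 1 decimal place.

Let the plane be z = a·x + b·y + c.
Outcrop 12−Outcrop 11: −614a + 88b = −393;  Outcrop 13−Outcrop 11: −85a − 223b = −227.6.
Solving gives a = 0.74561, b = 0.73643.
Gradient magnitude |∇z| = √(a² + b²) = √(0.55594 + 0.54232) = 1.04798.
True dip = arctan(1.04798) = 46.3°, dipping toward SW (azimuth ≈ 225°).

46.3°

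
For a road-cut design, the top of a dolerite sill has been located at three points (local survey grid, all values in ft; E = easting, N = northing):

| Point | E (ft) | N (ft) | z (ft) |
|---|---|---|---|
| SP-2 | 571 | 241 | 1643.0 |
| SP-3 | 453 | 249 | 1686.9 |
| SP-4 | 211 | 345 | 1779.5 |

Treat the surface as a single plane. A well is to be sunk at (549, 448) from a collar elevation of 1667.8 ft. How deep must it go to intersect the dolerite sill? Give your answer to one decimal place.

10.0 ft

Two edge vectors: SP-2→SP-3 = (-118, 8, 43.9), SP-2→SP-4 = (-360, 104, 136.5).
Normal n = (SP-2→SP-3) × (SP-2→SP-4) = (-3473.6, 303, -9392).
So ∂z/∂E = −n_x/n_z = −0.36985 and ∂z/∂N = −n_y/n_z = 0.03226.
Intercept c from SP-2: 1643 + 211.18 − 7.78 = 1846.41.
At (549, 448): z_contact = −203.05 + 14.45 + 1846.41 = 1657.81 ft.
Depth below ground = 1667.8 − 1657.81 = 10.0 ft.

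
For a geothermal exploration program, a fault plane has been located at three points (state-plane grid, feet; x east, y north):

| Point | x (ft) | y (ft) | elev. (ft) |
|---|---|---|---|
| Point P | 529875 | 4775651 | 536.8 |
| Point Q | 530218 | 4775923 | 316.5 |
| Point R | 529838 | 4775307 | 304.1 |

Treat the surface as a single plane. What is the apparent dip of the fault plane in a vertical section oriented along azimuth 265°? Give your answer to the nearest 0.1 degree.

50.5°

Two edge vectors: Point P→Point Q = (343, 272, -220.3), Point P→Point R = (-37, -344, -232.7).
Normal n = (Point P→Point Q) × (Point P→Point R) = (-139077.6, 87967.2, -107928).
So ∂z/∂x = −n_x/n_z = −1.28861 and ∂z/∂y = −n_y/n_z = 0.81505.
Unit vector along 265° is (sin 265°, cos 265°) = (-0.9962, -0.0872).
Slope in that direction = a·(-0.9962) + b·(-0.0872) = 1.21267.
Apparent dip = arctan|1.21267| = 50.5° (true dip is 56.7°, so apparent ≤ true as expected).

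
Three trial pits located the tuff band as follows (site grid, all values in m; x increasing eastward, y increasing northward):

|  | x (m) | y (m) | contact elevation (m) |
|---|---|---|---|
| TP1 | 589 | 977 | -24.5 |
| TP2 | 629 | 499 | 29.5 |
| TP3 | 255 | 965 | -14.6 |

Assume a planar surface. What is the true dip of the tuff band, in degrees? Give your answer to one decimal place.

6.7°

Let the plane be z = a·x + b·y + c.
TP2−TP1: 40a − 478b = 54;  TP3−TP1: −334a − 12b = 9.9.
Solving gives a = −0.02551, b = −0.11511.
Gradient magnitude |∇z| = √(a² + b²) = √(0.00065 + 0.01325) = 0.11790.
True dip = arctan(0.11790) = 6.7°, dipping toward NNE (azimuth ≈ 012°).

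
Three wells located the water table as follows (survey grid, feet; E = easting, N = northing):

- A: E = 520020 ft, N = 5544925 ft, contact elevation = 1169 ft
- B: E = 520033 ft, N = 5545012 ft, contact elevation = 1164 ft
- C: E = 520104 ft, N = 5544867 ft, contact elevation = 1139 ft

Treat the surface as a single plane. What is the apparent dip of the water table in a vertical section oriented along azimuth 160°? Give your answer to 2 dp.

Two edge vectors: A→B = (13, 87, -5), A→C = (84, -58, -30).
Normal n = (A→B) × (A→C) = (-2900, -30, -8062).
So ∂z/∂E = −n_x/n_z = −0.35971 and ∂z/∂N = −n_y/n_z = −0.00372.
Unit vector along 160° is (sin 160°, cos 160°) = (0.3420, -0.9397).
Slope in that direction = a·(0.3420) + b·(-0.9397) = −0.11953.
Apparent dip = arctan|0.11953| = 6.82° (true dip is 19.8°, so apparent ≤ true as expected).

6.82°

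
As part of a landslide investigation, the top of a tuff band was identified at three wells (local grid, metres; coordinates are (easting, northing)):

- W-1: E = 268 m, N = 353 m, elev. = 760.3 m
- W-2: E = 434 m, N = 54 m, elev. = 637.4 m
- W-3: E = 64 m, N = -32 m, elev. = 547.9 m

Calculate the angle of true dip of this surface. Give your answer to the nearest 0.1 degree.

26.6°

Let the plane be z = a·E + b·N + c.
W-2−W-1: 166a − 299b = −122.9;  W-3−W-1: −204a − 385b = −212.4.
Solving gives a = 0.12963, b = 0.48300.
Gradient magnitude |∇z| = √(a² + b²) = √(0.01680 + 0.23329) = 0.50010.
True dip = arctan(0.50010) = 26.6°, dipping toward SSW (azimuth ≈ 195°).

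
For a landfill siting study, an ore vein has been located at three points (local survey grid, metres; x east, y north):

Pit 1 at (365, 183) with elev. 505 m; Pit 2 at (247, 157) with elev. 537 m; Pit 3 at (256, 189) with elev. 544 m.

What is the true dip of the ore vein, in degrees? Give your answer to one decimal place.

24.9°

Two edge vectors: Pit 1→Pit 2 = (-118, -26, 32), Pit 1→Pit 3 = (-109, 6, 39).
Normal n = (Pit 1→Pit 2) × (Pit 1→Pit 3) = (-1206, 1114, -3542).
So ∂z/∂x = −n_x/n_z = −0.34049 and ∂z/∂y = −n_y/n_z = 0.31451.
Gradient magnitude |∇z| = √(a² + b²) = √(0.11593 + 0.09892) = 0.46352.
True dip = arctan(0.46352) = 24.9°, dipping toward SE (azimuth ≈ 133°).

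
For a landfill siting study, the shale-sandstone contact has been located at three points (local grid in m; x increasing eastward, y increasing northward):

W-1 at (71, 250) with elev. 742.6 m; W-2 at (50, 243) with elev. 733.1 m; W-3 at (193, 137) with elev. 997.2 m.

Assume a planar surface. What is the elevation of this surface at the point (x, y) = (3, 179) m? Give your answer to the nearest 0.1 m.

774.6 m

Let the plane be z = a·x + b·y + c.
W-2−W-1: −21a − 7b = −9.5;  W-3−W-1: 122a − 113b = 254.6.
Solving gives a = 0.88494, b = −1.29768.
Then c = 742.6 − a·71 − b·250 = 1004.19.
At (3, 179): z = 2.7 − 232.3 + 1004.19 = 774.6 m.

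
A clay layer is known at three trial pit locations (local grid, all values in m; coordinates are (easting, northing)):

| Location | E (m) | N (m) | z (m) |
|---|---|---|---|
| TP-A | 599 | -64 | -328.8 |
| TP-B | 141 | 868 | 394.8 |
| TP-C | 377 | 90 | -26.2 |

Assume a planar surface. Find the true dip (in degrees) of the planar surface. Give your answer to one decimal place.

51.6°

Two edge vectors: TP-A→TP-B = (-458, 932, 723.6), TP-A→TP-C = (-222, 154, 302.6).
Normal n = (TP-A→TP-B) × (TP-A→TP-C) = (170588.8, -22048.4, 136372).
So ∂z/∂E = −n_x/n_z = −1.25091 and ∂z/∂N = −n_y/n_z = 0.16168.
Gradient magnitude |∇z| = √(a² + b²) = √(1.56477 + 0.02614) = 1.26131.
True dip = arctan(1.26131) = 51.6°, dipping toward E (azimuth ≈ 097°).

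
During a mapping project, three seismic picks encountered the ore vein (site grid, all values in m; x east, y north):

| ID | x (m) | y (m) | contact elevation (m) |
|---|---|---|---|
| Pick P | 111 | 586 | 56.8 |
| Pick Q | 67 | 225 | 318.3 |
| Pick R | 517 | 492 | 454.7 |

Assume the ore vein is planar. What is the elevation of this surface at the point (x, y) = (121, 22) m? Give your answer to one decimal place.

527.6 m

Let the plane be z = a·x + b·y + c.
Pick Q−Pick P: −44a − 361b = 261.5;  Pick R−Pick P: 406a − 94b = 397.9.
Solving gives a = 0.79004, b = −0.82067.
Then c = 56.8 − a·111 − b·586 = 450.02.
At (121, 22): z = 95.6 − 18.1 + 450.02 = 527.6 m.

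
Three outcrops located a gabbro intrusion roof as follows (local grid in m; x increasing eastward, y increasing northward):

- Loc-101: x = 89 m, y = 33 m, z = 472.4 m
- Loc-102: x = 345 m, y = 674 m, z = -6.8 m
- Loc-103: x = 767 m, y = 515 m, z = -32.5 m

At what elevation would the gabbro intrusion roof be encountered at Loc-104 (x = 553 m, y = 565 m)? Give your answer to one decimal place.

Two edge vectors: Loc-101→Loc-102 = (256, 641, -479.2), Loc-101→Loc-103 = (678, 482, -504.9).
Normal n = (Loc-101→Loc-102) × (Loc-101→Loc-103) = (-92666.5, -195643.2, -311206).
So ∂z/∂x = −n_x/n_z = −0.29777 and ∂z/∂y = −n_y/n_z = −0.62866.
Intercept c from Loc-101: 472.4 + 26.50 + 20.75 = 519.65.
At (553, 565): z = −164.7 − 355.2 + 519.65 = -0.2 m.

-0.2 m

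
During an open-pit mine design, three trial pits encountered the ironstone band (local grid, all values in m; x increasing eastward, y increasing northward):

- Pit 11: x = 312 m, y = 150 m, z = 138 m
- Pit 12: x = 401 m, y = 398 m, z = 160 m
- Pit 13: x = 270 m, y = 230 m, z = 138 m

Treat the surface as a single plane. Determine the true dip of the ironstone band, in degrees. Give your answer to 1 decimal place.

Let the plane be z = a·x + b·y + c.
Pit 12−Pit 11: 89a + 248b = 22;  Pit 13−Pit 11: −42a + 80b = 0.
Solving gives a = 0.10036, b = 0.05269.
Gradient magnitude |∇z| = √(a² + b²) = √(0.01007 + 0.00278) = 0.11336.
True dip = arctan(0.11336) = 6.5°, dipping toward WSW (azimuth ≈ 242°).

6.5°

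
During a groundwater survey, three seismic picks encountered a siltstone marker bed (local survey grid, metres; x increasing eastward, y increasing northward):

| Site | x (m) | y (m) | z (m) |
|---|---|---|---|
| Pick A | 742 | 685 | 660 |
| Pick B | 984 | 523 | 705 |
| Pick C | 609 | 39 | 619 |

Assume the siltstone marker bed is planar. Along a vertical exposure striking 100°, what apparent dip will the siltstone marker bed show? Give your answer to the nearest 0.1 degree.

Let the plane be z = a·x + b·y + c.
Pick B−Pick A: 242a − 162b = 45;  Pick C−Pick A: −133a − 646b = −41.
Solving gives a = 0.20077, b = 0.02213.
Unit vector along 100° is (sin 100°, cos 100°) = (0.9848, -0.1736).
Slope in that direction = a·(0.9848) + b·(-0.1736) = 0.19387.
Apparent dip = arctan|0.19387| = 11.0° (true dip is 11.4°, so apparent ≤ true as expected).

11.0°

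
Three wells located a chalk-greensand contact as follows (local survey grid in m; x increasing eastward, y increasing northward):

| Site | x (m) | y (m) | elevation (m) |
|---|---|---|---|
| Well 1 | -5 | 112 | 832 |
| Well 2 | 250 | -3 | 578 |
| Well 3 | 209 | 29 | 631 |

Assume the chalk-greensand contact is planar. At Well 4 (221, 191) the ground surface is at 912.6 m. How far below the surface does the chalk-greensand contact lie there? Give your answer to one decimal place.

142.9 m

Two edge vectors: Well 1→Well 2 = (255, -115, -254), Well 1→Well 3 = (214, -83, -201).
Normal n = (Well 1→Well 2) × (Well 1→Well 3) = (2033, -3101, 3445).
So ∂z/∂x = −n_x/n_z = −0.59013 and ∂z/∂y = −n_y/n_z = 0.90015.
Intercept c from Well 1: 832 − 2.95 − 100.82 = 728.23.
At (221, 191): z_contact = −130.42 + 171.93 + 728.23 = 769.74 m.
Depth below ground = 912.6 − 769.74 = 142.9 m.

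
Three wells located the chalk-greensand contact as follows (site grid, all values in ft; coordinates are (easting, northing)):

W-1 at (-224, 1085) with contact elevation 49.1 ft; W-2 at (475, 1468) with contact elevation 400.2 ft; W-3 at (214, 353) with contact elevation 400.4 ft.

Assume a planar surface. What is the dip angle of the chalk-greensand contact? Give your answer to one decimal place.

30.6°

Two edge vectors: W-1→W-2 = (699, 383, 351.1), W-1→W-3 = (438, -732, 351.3).
Normal n = (W-1→W-2) × (W-1→W-3) = (391553.1, -91776.9, -679422).
So ∂z/∂E = −n_x/n_z = 0.57630 and ∂z/∂N = −n_y/n_z = −0.13508.
Gradient magnitude |∇z| = √(a² + b²) = √(0.33213 + 0.01825) = 0.59192.
True dip = arctan(0.59192) = 30.6°, dipping toward WNW (azimuth ≈ 283°).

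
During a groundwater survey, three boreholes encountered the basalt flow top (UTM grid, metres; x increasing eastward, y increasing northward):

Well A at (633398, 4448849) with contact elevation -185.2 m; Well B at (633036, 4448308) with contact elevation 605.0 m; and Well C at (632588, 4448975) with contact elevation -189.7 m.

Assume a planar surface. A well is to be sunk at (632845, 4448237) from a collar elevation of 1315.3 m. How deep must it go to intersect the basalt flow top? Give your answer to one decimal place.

Two edge vectors: Well A→Well B = (-362, -541, 790.2), Well A→Well C = (-810, 126, -4.5).
Normal n = (Well A→Well B) × (Well A→Well C) = (-97130.7, -641691, -483822).
So ∂z/∂x = −n_x/n_z = −0.200757097 and ∂z/∂y = −n_y/n_z = −1.326295621.
Intercept c from Well A: -185.2 + 127159.14 + 5900488.95 = 6027462.89.
At (632845, 4448237): z_contact = −127048.12 − 5899677.25 + 6027462.89 = 737.51 m.
Depth below ground = 1315.3 − 737.51 = 577.8 m.

577.8 m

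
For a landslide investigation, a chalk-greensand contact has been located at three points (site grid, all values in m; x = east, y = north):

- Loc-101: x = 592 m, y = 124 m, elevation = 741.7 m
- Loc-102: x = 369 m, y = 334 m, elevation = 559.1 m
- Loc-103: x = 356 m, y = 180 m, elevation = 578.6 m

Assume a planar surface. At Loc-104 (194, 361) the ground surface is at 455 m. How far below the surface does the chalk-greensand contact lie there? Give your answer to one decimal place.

14.2 m

Let the plane be z = a·x + b·y + c.
Loc-102−Loc-101: −223a + 210b = −182.6;  Loc-103−Loc-101: −236a + 56b = −163.1.
Solving gives a = 0.64807, b = −0.18133.
Then c = 741.7 − a·592 − b·124 = 380.53.
At (194, 361): z_contact = 125.73 − 65.46 + 380.53 = 440.79 m.
Depth below ground = 455 − 440.79 = 14.2 m.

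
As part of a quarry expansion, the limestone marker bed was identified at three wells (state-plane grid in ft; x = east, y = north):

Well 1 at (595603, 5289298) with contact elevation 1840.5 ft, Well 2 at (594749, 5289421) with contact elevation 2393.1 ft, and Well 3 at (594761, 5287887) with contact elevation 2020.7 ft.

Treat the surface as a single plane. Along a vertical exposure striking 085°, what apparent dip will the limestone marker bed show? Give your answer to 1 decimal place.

Let the plane be z = a·x + b·y + c.
Well 2−Well 1: −854a + 123b = 552.6;  Well 3−Well 1: −842a − 1411b = 180.2.
Solving gives a = −0.61280, b = 0.23797.
Unit vector along 085° is (sin 85°, cos 85°) = (0.9962, 0.0872).
Slope in that direction = a·(0.9962) + b·(0.0872) = −0.58973.
Apparent dip = arctan|0.58973| = 30.5° (true dip is 33.3°, so apparent ≤ true as expected).

30.5°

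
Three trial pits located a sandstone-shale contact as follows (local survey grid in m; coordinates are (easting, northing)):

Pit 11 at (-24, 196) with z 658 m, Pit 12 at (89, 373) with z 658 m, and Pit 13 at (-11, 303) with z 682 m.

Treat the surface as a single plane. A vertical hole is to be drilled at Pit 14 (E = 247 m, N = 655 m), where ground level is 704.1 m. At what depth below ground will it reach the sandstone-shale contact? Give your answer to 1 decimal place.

36.5 m

Two edge vectors: Pit 11→Pit 12 = (113, 177, 0), Pit 11→Pit 13 = (13, 107, 24).
Normal n = (Pit 11→Pit 12) × (Pit 11→Pit 13) = (4248, -2712, 9790).
So ∂z/∂E = −n_x/n_z = −0.43391 and ∂z/∂N = −n_y/n_z = 0.27702.
Intercept c from Pit 11: 658 − 10.41 − 54.30 = 593.29.
At (247, 655): z_contact = −107.18 + 181.45 + 593.29 = 667.56 m.
Depth below ground = 704.1 − 667.56 = 36.5 m.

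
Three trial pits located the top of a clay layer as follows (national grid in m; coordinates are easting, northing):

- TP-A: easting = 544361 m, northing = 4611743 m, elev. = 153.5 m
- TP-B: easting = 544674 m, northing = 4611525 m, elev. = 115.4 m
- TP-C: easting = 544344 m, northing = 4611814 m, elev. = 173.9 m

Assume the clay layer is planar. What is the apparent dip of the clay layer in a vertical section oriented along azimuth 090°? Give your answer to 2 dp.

5.37°

Two edge vectors: TP-A→TP-B = (313, -218, -38.1), TP-A→TP-C = (-17, 71, 20.4).
Normal n = (TP-A→TP-B) × (TP-A→TP-C) = (-1742.1, -5737.5, 18517).
So ∂z/∂easting = −n_x/n_z = 0.09408 and ∂z/∂northing = −n_y/n_z = 0.30985.
Unit vector along 090° is (sin 90°, cos 90°) = (1.0000, 0.0000).
Slope in that direction = a·(1.0000) + b·(0.0000) = 0.09408.
Apparent dip = arctan|0.09408| = 5.37° (true dip is 17.9°, so apparent ≤ true as expected).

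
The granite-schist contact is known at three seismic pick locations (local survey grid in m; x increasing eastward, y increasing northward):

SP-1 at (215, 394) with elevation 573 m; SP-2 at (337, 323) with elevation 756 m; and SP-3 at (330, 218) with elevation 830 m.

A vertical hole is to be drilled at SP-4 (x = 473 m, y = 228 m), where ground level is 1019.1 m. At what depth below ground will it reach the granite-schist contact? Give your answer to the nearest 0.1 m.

Two edge vectors: SP-1→SP-2 = (122, -71, 183), SP-1→SP-3 = (115, -176, 257).
Normal n = (SP-1→SP-2) × (SP-1→SP-3) = (13961, -10309, -13307).
So ∂z/∂x = −n_x/n_z = 1.04915 and ∂z/∂y = −n_y/n_z = −0.77471.
Intercept c from SP-1: 573 − 225.57 + 305.23 = 652.67.
At (473, 228): z_contact = 496.25 − 176.63 + 652.67 = 972.28 m.
Depth below ground = 1019.1 − 972.28 = 46.8 m.

46.8 m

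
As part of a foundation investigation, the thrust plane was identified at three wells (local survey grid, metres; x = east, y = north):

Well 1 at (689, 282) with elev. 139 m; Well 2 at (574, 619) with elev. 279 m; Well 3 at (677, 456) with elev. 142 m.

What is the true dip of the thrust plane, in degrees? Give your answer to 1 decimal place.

55.7°

Two edge vectors: Well 1→Well 2 = (-115, 337, 140), Well 1→Well 3 = (-12, 174, 3).
Normal n = (Well 1→Well 2) × (Well 1→Well 3) = (-23349, -1335, -15966).
So ∂z/∂x = −n_x/n_z = −1.46242 and ∂z/∂y = −n_y/n_z = −0.08362.
Gradient magnitude |∇z| = √(a² + b²) = √(2.13867 + 0.00699) = 1.46481.
True dip = arctan(1.46481) = 55.7°, dipping toward E (azimuth ≈ 087°).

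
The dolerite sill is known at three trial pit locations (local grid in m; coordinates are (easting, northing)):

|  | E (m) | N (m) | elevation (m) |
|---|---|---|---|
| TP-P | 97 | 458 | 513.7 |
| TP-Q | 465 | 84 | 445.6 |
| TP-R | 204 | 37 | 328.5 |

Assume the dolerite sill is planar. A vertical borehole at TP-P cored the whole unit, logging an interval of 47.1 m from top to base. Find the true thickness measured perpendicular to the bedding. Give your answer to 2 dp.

Two edge vectors: TP-P→TP-Q = (368, -374, -68.1), TP-P→TP-R = (107, -421, -185.2).
Normal n = (TP-P→TP-Q) × (TP-P→TP-R) = (40594.7, 60866.9, -114910).
So ∂z/∂E = −n_x/n_z = 0.35327 and ∂z/∂N = −n_y/n_z = 0.52969.
|∇z| = √(a²+b²) = 0.63669, so dip δ = arctan(0.63669) = 32.48°.
True thickness = vertical thickness × cos δ = 47.1 × cos 32.48° = 39.73 m.

39.73 m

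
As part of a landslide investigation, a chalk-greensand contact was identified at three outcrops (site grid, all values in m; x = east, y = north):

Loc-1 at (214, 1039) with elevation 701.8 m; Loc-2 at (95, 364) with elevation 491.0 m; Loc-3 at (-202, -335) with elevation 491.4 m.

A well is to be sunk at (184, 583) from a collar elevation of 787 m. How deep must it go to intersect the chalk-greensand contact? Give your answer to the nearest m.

291 m

Two edge vectors: Loc-1→Loc-2 = (-119, -675, -210.8), Loc-1→Loc-3 = (-416, -1374, -210.4).
Normal n = (Loc-1→Loc-2) × (Loc-1→Loc-3) = (-147619.2, 62655.2, -117294).
So ∂z/∂x = −n_x/n_z = −1.25854 and ∂z/∂y = −n_y/n_z = 0.53417.
Intercept c from Loc-1: 701.8 + 269.33 − 555.00 = 416.12.
At (184, 583): z_contact = −231.6 + 311.4 + 416.12 = 496.0 m.
Depth below ground = 787 − 496.0 = 291 m.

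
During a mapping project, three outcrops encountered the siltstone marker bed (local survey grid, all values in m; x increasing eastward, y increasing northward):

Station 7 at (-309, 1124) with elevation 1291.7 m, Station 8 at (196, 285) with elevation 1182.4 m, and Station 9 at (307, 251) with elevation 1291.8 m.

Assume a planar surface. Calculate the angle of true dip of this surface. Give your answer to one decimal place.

Two edge vectors: Station 7→Station 8 = (505, -839, -109.3), Station 7→Station 9 = (616, -873, 0.1).
Normal n = (Station 7→Station 8) × (Station 7→Station 9) = (-95502.8, -67379.3, 75959).
So ∂z/∂x = −n_x/n_z = 1.25729 and ∂z/∂y = −n_y/n_z = 0.88705.
Gradient magnitude |∇z| = √(a² + b²) = √(1.58079 + 0.78685) = 1.53871.
True dip = arctan(1.53871) = 57.0°, dipping toward SW (azimuth ≈ 235°).

57.0°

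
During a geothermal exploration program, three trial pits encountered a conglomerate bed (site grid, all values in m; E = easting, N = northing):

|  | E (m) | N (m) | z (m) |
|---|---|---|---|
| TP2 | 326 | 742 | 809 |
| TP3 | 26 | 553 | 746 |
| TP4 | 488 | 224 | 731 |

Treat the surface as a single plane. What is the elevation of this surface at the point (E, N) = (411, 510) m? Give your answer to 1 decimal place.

Two edge vectors: TP2→TP3 = (-300, -189, -63), TP2→TP4 = (162, -518, -78).
Normal n = (TP2→TP3) × (TP2→TP4) = (-17892, -33606, 186018).
So ∂z/∂E = −n_x/n_z = 0.09618 and ∂z/∂N = −n_y/n_z = 0.18066.
Intercept c from TP2: 809 − 31.36 − 134.05 = 643.59.
At (411, 510): z = 39.5 + 92.1 + 643.59 = 775.3 m.

775.3 m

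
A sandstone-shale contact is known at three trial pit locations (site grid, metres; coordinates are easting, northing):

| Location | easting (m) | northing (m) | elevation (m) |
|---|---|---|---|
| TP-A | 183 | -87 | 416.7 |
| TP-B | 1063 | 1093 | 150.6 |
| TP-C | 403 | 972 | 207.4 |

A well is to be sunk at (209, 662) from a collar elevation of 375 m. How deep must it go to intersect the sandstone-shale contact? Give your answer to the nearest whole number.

Two edge vectors: TP-A→TP-B = (880, 1180, -266.1), TP-A→TP-C = (220, 1059, -209.3).
Normal n = (TP-A→TP-B) × (TP-A→TP-C) = (34825.9, 125642, 672320).
So ∂z/∂easting = −n_x/n_z = −0.05180 and ∂z/∂northing = −n_y/n_z = −0.18688.
Intercept c from TP-A: 416.7 + 9.48 − 16.26 = 409.92.
At (209, 662): z_contact = −10.8 − 123.7 + 409.92 = 275.4 m.
Depth below ground = 375 − 275.4 = 100 m.

100 m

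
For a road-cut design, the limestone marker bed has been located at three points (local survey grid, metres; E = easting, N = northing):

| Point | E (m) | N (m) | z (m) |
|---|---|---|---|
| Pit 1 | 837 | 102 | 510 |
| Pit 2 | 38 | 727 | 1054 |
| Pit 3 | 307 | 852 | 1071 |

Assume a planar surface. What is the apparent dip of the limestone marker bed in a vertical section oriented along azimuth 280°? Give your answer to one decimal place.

Two edge vectors: Pit 1→Pit 2 = (-799, 625, 544), Pit 1→Pit 3 = (-530, 750, 561).
Normal n = (Pit 1→Pit 2) × (Pit 1→Pit 3) = (-57375, 159919, -268000).
So ∂z/∂E = −n_x/n_z = −0.21409 and ∂z/∂N = −n_y/n_z = 0.59671.
Unit vector along 280° is (sin 280°, cos 280°) = (-0.9848, 0.1736).
Slope in that direction = a·(-0.9848) + b·(0.1736) = 0.31445.
Apparent dip = arctan|0.31445| = 17.5° (true dip is 32.4°, so apparent ≤ true as expected).

17.5°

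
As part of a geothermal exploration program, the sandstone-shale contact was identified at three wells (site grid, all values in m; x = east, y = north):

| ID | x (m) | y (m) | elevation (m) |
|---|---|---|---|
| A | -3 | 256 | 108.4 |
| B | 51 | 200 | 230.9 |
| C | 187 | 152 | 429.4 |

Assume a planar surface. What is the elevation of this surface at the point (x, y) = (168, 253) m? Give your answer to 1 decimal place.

290.2 m

Two edge vectors: A→B = (54, -56, 122.5), A→C = (190, -104, 321).
Normal n = (A→B) × (A→C) = (-5236, 5941, 5024).
So ∂z/∂x = −n_x/n_z = 1.04220 and ∂z/∂y = −n_y/n_z = −1.18252.
Intercept c from A: 108.4 + 3.13 + 302.73 = 414.25.
At (168, 253): z = 175.1 − 299.2 + 414.25 = 290.2 m.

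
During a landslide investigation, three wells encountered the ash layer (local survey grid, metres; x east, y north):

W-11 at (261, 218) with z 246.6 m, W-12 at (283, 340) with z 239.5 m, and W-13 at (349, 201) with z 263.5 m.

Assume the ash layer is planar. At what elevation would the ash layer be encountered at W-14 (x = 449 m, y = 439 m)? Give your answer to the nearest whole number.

Let the plane be z = a·x + b·y + c.
W-12−W-11: 22a + 122b = −7.1;  W-13−W-11: 88a − 17b = 16.9.
Solving gives a = 0.17472, b = −0.08970.
Then c = 246.6 − a·261 − b·218 = 220.55.
At (449, 439): z = 78.4 − 39.4 + 220.55 = 259.6 m.

260 m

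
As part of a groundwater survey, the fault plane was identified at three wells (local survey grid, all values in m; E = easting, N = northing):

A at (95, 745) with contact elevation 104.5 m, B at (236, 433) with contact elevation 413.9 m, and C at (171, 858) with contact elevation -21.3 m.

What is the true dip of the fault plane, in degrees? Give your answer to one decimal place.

46.3°

Let the plane be z = a·E + b·N + c.
B−A: 141a − 312b = 309.4;  C−A: 76a + 113b = −125.8.
Solving gives a = −0.10814, b = −1.04054.
Gradient magnitude |∇z| = √(a² + b²) = √(0.01170 + 1.08272) = 1.04614.
True dip = arctan(1.04614) = 46.3°, dipping toward N (azimuth ≈ 006°).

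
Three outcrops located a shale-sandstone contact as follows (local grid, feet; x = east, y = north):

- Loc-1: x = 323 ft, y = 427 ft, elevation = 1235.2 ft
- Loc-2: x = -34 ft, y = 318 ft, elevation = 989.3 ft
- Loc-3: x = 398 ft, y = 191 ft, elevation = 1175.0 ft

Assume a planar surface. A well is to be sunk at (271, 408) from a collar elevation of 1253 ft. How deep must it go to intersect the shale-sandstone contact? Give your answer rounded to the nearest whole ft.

Two edge vectors: Loc-1→Loc-2 = (-357, -109, -245.9), Loc-1→Loc-3 = (75, -236, -60.2).
Normal n = (Loc-1→Loc-2) × (Loc-1→Loc-3) = (-51470.6, -39933.9, 92427).
So ∂z/∂x = −n_x/n_z = 0.55688 and ∂z/∂y = −n_y/n_z = 0.43206.
Intercept c from Loc-1: 1235.2 − 179.87 − 184.49 = 870.84.
At (271, 408): z_contact = 150.9 + 176.3 + 870.84 = 1198.0 ft.
Depth below ground = 1253 − 1198.0 = 55 ft.

55 ft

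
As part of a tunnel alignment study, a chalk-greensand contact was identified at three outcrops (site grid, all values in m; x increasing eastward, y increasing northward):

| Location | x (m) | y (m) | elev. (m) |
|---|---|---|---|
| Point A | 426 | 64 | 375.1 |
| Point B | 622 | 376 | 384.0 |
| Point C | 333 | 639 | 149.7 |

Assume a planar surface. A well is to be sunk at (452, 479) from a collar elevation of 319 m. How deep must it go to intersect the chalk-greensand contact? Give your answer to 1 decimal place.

57.0 m

Two edge vectors: Point A→Point B = (196, 312, 8.9), Point A→Point C = (-93, 575, -225.4).
Normal n = (Point A→Point B) × (Point A→Point C) = (-75442.3, 43350.7, 141716).
So ∂z/∂x = −n_x/n_z = 0.53235 and ∂z/∂y = −n_y/n_z = −0.30590.
Intercept c from Point A: 375.1 − 226.78 + 19.58 = 167.90.
At (452, 479): z_contact = 240.62 − 146.53 + 167.90 = 261.99 m.
Depth below ground = 319 − 261.99 = 57.0 m.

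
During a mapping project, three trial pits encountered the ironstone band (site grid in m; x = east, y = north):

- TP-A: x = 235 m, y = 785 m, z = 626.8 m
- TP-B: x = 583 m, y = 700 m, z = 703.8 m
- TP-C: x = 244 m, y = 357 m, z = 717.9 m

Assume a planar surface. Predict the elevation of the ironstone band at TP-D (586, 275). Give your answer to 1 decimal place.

Let the plane be z = a·x + b·y + c.
TP-B−TP-A: 348a − 85b = 77;  TP-C−TP-A: 9a − 428b = 91.1.
Solving gives a = 0.17015, b = −0.20927.
Then c = 626.8 − a·235 − b·785 = 751.09.
At (586, 275): z = 99.7 − 57.5 + 751.09 = 793.3 m.

793.3 m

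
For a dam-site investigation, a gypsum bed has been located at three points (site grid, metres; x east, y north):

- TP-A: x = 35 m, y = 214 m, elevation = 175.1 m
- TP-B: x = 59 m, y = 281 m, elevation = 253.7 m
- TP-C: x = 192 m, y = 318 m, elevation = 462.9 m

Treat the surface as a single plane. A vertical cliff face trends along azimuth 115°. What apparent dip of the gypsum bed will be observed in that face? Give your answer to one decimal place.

Two edge vectors: TP-A→TP-B = (24, 67, 78.6), TP-A→TP-C = (157, 104, 287.8).
Normal n = (TP-A→TP-B) × (TP-A→TP-C) = (11108.2, 5433, -8023).
So ∂z/∂x = −n_x/n_z = 1.38454 and ∂z/∂y = −n_y/n_z = 0.67718.
Unit vector along 115° is (sin 115°, cos 115°) = (0.9063, -0.4226).
Slope in that direction = a·(0.9063) + b·(-0.4226) = 0.96864.
Apparent dip = arctan|0.96864| = 44.1° (true dip is 57.0°, so apparent ≤ true as expected).

44.1°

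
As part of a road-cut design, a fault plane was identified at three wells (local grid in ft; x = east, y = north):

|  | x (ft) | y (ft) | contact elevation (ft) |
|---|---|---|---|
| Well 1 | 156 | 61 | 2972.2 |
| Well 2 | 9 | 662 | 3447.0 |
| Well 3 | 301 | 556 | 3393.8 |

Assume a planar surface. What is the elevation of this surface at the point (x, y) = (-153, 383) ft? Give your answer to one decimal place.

Two edge vectors: Well 1→Well 2 = (-147, 601, 474.8), Well 1→Well 3 = (145, 495, 421.6).
Normal n = (Well 1→Well 2) × (Well 1→Well 3) = (18355.6, 130821.2, -159910).
So ∂z/∂x = −n_x/n_z = 0.11479 and ∂z/∂y = −n_y/n_z = 0.81809.
Intercept c from Well 1: 2972.2 − 17.91 − 49.90 = 2904.39.
At (-153, 383): z = −17.6 + 313.3 + 2904.39 = 3200.2 ft.

3200.2 ft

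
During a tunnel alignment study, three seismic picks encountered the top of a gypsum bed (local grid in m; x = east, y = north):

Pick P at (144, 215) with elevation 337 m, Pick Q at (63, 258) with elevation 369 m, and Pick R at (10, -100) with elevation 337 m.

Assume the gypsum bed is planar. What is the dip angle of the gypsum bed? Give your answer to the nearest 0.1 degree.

19.3°

Let the plane be z = a·x + b·y + c.
Pick Q−Pick P: −81a + 43b = 32;  Pick R−Pick P: −134a − 315b = 0.
Solving gives a = −0.32228, b = 0.13710.
Gradient magnitude |∇z| = √(a² + b²) = √(0.10387 + 0.01880) = 0.35023.
True dip = arctan(0.35023) = 19.3°, dipping toward ESE (azimuth ≈ 113°).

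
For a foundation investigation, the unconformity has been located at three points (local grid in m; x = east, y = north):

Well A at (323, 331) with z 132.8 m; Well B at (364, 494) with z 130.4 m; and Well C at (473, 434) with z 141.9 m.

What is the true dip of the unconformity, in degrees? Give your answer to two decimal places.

5.31°

Two edge vectors: Well A→Well B = (41, 163, -2.4), Well A→Well C = (150, 103, 9.1).
Normal n = (Well A→Well B) × (Well A→Well C) = (1730.5, -733.1, -20227).
So ∂z/∂x = −n_x/n_z = 0.08555 and ∂z/∂y = −n_y/n_z = −0.03624.
Gradient magnitude |∇z| = √(a² + b²) = √(0.00732 + 0.00131) = 0.09291.
True dip = arctan(0.09291) = 5.31°, dipping toward WNW (azimuth ≈ 293°).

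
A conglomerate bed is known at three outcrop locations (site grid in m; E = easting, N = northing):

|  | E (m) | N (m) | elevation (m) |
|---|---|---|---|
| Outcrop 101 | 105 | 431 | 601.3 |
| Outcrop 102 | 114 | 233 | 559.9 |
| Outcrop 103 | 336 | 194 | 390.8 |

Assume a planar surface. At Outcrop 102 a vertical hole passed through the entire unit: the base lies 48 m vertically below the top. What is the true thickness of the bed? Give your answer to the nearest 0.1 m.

38.4 m

Two edge vectors: Outcrop 101→Outcrop 102 = (9, -198, -41.4), Outcrop 101→Outcrop 103 = (231, -237, -210.5).
Normal n = (Outcrop 101→Outcrop 102) × (Outcrop 101→Outcrop 103) = (31867.2, -7668.9, 43605).
So ∂z/∂E = −n_x/n_z = −0.73082 and ∂z/∂N = −n_y/n_z = 0.17587.
|∇z| = √(a²+b²) = 0.75168, so dip δ = arctan(0.75168) = 36.93°.
True thickness = vertical thickness × cos δ = 48 × cos 36.93° = 38.4 m.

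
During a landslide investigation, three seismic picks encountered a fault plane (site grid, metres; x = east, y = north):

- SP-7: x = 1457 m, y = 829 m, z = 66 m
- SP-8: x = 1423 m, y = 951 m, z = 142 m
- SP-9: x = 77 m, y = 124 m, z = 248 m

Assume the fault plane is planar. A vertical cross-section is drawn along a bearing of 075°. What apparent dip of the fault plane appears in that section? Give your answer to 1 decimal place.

Two edge vectors: SP-7→SP-8 = (-34, 122, 76), SP-7→SP-9 = (-1380, -705, 182).
Normal n = (SP-7→SP-8) × (SP-7→SP-9) = (75784, -98692, 192330).
So ∂z/∂x = −n_x/n_z = −0.39403 and ∂z/∂y = −n_y/n_z = 0.51314.
Unit vector along 075° is (sin 75°, cos 75°) = (0.9659, 0.2588).
Slope in that direction = a·(0.9659) + b·(0.2588) = −0.24779.
Apparent dip = arctan|0.24779| = 13.9° (true dip is 32.9°, so apparent ≤ true as expected).

13.9°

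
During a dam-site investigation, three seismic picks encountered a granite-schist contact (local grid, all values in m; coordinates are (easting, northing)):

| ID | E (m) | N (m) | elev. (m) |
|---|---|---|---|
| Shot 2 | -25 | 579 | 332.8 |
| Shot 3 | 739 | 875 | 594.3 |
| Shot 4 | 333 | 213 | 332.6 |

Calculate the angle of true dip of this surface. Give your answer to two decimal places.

Let the plane be z = a·E + b·N + c.
Shot 3−Shot 2: 764a + 296b = 261.5;  Shot 4−Shot 2: 358a − 366b = −0.2.
Solving gives a = 0.24806, b = 0.24318.
Gradient magnitude |∇z| = √(a² + b²) = √(0.06153 + 0.05914) = 0.34738.
True dip = arctan(0.34738) = 19.16°, dipping toward SW (azimuth ≈ 226°).

19.16°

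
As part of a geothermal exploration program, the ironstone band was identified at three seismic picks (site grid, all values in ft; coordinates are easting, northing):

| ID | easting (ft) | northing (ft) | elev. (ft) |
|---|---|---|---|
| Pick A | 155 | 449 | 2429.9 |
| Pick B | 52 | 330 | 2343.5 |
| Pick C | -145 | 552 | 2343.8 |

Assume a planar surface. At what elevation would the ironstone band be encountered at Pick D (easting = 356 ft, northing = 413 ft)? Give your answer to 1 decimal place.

Two edge vectors: Pick A→Pick B = (-103, -119, -86.4), Pick A→Pick C = (-300, 103, -86.1).
Normal n = (Pick A→Pick B) × (Pick A→Pick C) = (19145.1, 17051.7, -46309).
So ∂z/∂easting = −n_x/n_z = 0.41342 and ∂z/∂northing = −n_y/n_z = 0.36822.
Intercept c from Pick A: 2429.9 − 64.08 − 165.33 = 2200.49.
At (356, 413): z = 147.2 + 152.1 + 2200.49 = 2499.7 ft.

2499.7 ft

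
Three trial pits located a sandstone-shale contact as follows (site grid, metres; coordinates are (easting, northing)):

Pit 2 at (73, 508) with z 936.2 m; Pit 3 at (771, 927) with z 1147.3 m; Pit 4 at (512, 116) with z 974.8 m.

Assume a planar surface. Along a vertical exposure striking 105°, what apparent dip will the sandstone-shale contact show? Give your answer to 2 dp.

9.74°

Let the plane be z = a·E + b·N + c.
Pit 3−Pit 2: 698a + 419b = 211.1;  Pit 4−Pit 2: 439a − 392b = 38.6.
Solving gives a = 0.21620, b = 0.14365.
Unit vector along 105° is (sin 105°, cos 105°) = (0.9659, -0.2588).
Slope in that direction = a·(0.9659) + b·(-0.2588) = 0.17165.
Apparent dip = arctan|0.17165| = 9.74° (true dip is 14.6°, so apparent ≤ true as expected).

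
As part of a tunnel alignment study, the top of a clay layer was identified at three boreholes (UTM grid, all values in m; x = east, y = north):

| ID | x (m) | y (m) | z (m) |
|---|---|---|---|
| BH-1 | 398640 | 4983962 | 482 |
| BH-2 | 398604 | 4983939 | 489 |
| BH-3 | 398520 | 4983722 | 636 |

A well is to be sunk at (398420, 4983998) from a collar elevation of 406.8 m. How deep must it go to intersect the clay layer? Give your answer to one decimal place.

Let the plane be z = a·x + b·y + c.
BH-2−BH-1: −36a − 23b = 7;  BH-3−BH-1: −120a − 240b = 154.
Solving gives a = 0.316666667, b = −0.800000000.
Then c = 482 − a·398640 − b·4983962 = 3861415.60.
At (398420, 4983998): z_contact = 126166.33 − 3987198.40 + 3861415.60 = 383.53 m.
Depth below ground = 406.8 − 383.53 = 23.3 m.

23.3 m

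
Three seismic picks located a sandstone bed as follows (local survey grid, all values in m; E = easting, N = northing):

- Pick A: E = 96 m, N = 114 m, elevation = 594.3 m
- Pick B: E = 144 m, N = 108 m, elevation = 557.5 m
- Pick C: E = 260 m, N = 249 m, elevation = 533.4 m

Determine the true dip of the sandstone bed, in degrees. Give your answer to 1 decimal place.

Two edge vectors: Pick A→Pick B = (48, -6, -36.8), Pick A→Pick C = (164, 135, -60.9).
Normal n = (Pick A→Pick B) × (Pick A→Pick C) = (5333.4, -3112, 7464).
So ∂z/∂E = −n_x/n_z = −0.71455 and ∂z/∂N = −n_y/n_z = 0.41693.
Gradient magnitude |∇z| = √(a² + b²) = √(0.51058 + 0.17383) = 0.82729.
True dip = arctan(0.82729) = 39.6°, dipping toward ESE (azimuth ≈ 120°).

39.6°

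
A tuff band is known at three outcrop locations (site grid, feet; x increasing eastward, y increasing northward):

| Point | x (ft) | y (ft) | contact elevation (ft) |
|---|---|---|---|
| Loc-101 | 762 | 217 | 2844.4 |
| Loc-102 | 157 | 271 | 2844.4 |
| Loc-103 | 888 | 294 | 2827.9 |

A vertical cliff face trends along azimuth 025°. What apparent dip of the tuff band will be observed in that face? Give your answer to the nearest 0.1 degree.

Two edge vectors: Loc-101→Loc-102 = (-605, 54, 0), Loc-101→Loc-103 = (126, 77, -16.5).
Normal n = (Loc-101→Loc-102) × (Loc-101→Loc-103) = (-891, -9982.5, -53389).
So ∂z/∂x = −n_x/n_z = −0.01669 and ∂z/∂y = −n_y/n_z = −0.18698.
Unit vector along 025° is (sin 25°, cos 25°) = (0.4226, 0.9063).
Slope in that direction = a·(0.4226) + b·(0.9063) = −0.17651.
Apparent dip = arctan|0.17651| = 10.0° (true dip is 10.6°, so apparent ≤ true as expected).

10.0°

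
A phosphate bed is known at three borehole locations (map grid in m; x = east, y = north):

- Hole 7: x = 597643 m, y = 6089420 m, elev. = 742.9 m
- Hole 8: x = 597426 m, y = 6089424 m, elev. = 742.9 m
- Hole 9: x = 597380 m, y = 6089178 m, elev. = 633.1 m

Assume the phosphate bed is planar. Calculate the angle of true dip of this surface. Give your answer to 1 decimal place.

24.0°

Let the plane be z = a·x + b·y + c.
Hole 8−Hole 7: −217a + 4b = 0;  Hole 9−Hole 7: −263a − 242b = −109.8.
Solving gives a = 0.00820, b = 0.44481.
Gradient magnitude |∇z| = √(a² + b²) = √(0.00007 + 0.19785) = 0.44488.
True dip = arctan(0.44488) = 24.0°, dipping toward S (azimuth ≈ 181°).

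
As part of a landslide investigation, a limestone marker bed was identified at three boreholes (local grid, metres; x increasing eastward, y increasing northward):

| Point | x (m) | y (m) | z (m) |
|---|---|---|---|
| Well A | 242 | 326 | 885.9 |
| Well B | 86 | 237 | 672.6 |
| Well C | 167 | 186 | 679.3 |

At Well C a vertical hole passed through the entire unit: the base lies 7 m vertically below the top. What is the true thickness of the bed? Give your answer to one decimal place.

4.2 m

Let the plane be z = a·x + b·y + c.
Well B−Well A: −156a − 89b = −213.3;  Well C−Well A: −75a − 140b = −206.6.
Solving gives a = 0.75665, b = 1.07037.
|∇z| = √(a²+b²) = 1.31080, so dip δ = arctan(1.31080) = 52.66°.
True thickness = vertical thickness × cos δ = 7 × cos 52.66° = 4.2 m.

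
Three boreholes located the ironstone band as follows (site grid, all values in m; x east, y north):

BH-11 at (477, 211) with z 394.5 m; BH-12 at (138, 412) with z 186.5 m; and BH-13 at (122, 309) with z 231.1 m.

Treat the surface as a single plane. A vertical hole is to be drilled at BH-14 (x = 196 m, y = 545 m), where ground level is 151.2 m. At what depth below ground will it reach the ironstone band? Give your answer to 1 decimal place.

Two edge vectors: BH-11→BH-12 = (-339, 201, -208), BH-11→BH-13 = (-355, 98, -163.4).
Normal n = (BH-11→BH-12) × (BH-11→BH-13) = (-12459.4, 18447.4, 38133).
So ∂z/∂x = −n_x/n_z = 0.32674 and ∂z/∂y = −n_y/n_z = −0.48376.
Intercept c from BH-11: 394.5 − 155.85 + 102.07 = 340.72.
At (196, 545): z_contact = 64.04 − 263.65 + 340.72 = 141.11 m.
Depth below ground = 151.2 − 141.11 = 10.1 m.

10.1 m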